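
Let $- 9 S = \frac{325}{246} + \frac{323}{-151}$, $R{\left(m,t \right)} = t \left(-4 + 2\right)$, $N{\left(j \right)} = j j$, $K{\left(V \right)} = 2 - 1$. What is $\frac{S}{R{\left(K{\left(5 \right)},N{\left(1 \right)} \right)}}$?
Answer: $- \frac{30383}{668628} \approx -0.045441$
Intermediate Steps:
$K{\left(V \right)} = 1$ ($K{\left(V \right)} = 2 - 1 = 1$)
$N{\left(j \right)} = j^{2}$
$R{\left(m,t \right)} = - 2 t$ ($R{\left(m,t \right)} = t \left(-2\right) = - 2 t$)
$S = \frac{30383}{334314}$ ($S = - \frac{\frac{325}{246} + \frac{323}{-151}}{9} = - \frac{325 \cdot \frac{1}{246} + 323 \left(- \frac{1}{151}\right)}{9} = - \frac{\frac{325}{246} - \frac{323}{151}}{9} = \left(- \frac{1}{9}\right) \left(- \frac{30383}{37146}\right) = \frac{30383}{334314} \approx 0.090882$)
$\frac{S}{R{\left(K{\left(5 \right)},N{\left(1 \right)} \right)}} = \frac{30383}{334314 \left(- 2 \cdot 1^{2}\right)} = \frac{30383}{334314 \left(\left(-2\right) 1\right)} = \frac{30383}{334314 \left(-2\right)} = \frac{30383}{334314} \left(- \frac{1}{2}\right) = - \frac{30383}{668628}$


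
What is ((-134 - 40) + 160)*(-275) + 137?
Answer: 3987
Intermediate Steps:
((-134 - 40) + 160)*(-275) + 137 = (-174 + 160)*(-275) + 137 = -14*(-275) + 137 = 3850 + 137 = 3987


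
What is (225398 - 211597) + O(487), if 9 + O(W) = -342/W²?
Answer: 3271034506/237169 ≈ 13792.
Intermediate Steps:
O(W) = -9 - 342/W²
(225398 - 211597) + O(487) = (225398 - 211597) + (-9 - 342/487²) = 13801 + (-9 - 342*1/237169) = 13801 + (-9 - 342/237169) = 13801 - 2134863/237169 = 3271034506/237169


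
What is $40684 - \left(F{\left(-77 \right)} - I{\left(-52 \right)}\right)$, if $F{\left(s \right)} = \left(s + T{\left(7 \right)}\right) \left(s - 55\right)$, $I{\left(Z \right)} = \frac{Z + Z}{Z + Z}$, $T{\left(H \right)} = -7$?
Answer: $29597$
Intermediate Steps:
$I{\left(Z \right)} = 1$ ($I{\left(Z \right)} = \frac{2 Z}{2 Z} = 2 Z \frac{1}{2 Z} = 1$)
$F{\left(s \right)} = \left(-55 + s\right) \left(-7 + s\right)$ ($F{\left(s \right)} = \left(s - 7\right) \left(s - 55\right) = \left(-7 + s\right) \left(-55 + s\right) = \left(-55 + s\right) \left(-7 + s\right)$)
$40684 - \left(F{\left(-77 \right)} - I{\left(-52 \right)}\right) = 40684 - \left(\left(385 + \left(-77\right)^{2} - -4774\right) - 1\right) = 40684 - \left(\left(385 + 5929 + 4774\right) - 1\right) = 40684 - \left(11088 - 1\right) = 40684 - 11087 = 29597$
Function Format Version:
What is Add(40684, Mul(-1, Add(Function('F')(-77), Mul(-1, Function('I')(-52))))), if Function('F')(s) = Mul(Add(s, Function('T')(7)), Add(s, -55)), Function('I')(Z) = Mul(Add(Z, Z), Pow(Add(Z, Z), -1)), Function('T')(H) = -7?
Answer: 29597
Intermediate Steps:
Function('I')(Z) = 1 (Function('I')(Z) = Mul(Mul(2, Z), Pow(Mul(2, Z), -1)) = Mul(Mul(2, Z), Mul(Rational(1, 2), Pow(Z, -1))) = 1)
Function('F')(s) = Mul(Add(-55, s), Add(-7, s)) (Function('F')(s) = Mul(Add(s, -7), Add(s, -55)) = Mul(Add(-7, s), Add(-55, s)) = Mul(Add(-55, s), Add(-7, s)))
Add(40684, Mul(-1, Add(Function('F')(-77), Mul(-1, Function('I')(-52))))) = Add(40684, Mul(-1, Add(Add(385, Pow(-77, 2), Mul(-62, -77)), Mul(-1, 1)))) = Add(40684, Mul(-1, Add(Add(385, 5929, 4774), -1))) = Add(40684, Mul(-1, Add(11088, -1))) = Add(40684, Mul(-1, 11087)) = Add(40684, -11087) = 29597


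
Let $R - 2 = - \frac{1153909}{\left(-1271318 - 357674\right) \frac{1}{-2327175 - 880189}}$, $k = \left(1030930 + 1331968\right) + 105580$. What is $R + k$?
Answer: $\frac{80031996571}{407248} \approx 1.9652 \cdot 10^{5}$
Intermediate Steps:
$k = 2468478$ ($k = 2362898 + 105580 = 2468478$)
$R = - \frac{925250731973}{407248}$ ($R = 2 - \frac{1153909}{\left(-1271318 - 357674\right) \frac{1}{-2327175 - 880189}} = 2 - \frac{1153909}{\left(-1271318 - 357674\right) \frac{1}{-3207364}} = 2 - \frac{1153909}{\left(-1628992\right) \left(- \frac{1}{3207364}\right)} = 2 - \frac{1153909}{\frac{407248}{801841}} = 2 - \frac{925251546469}{407248} = - \frac{925250731973}{407248} \approx -2.272 \cdot 10^{6}$)
$R + k = - \frac{925250731973}{407248} + 2468478 = \frac{80031996571}{407248}$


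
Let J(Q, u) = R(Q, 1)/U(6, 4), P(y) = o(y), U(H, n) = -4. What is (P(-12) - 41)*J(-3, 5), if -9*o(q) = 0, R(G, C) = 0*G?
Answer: 0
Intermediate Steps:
R(G, C) = 0
o(q) = 0 (o(q) = -⅑*0 = 0)
P(y) = 0
J(Q, u) = 0 (J(Q, u) = 0/(-4) = 0*(-¼) = 0)
(P(-12) - 41)*J(-3, 5) = (0 - 41)*0 = -41*0 = 0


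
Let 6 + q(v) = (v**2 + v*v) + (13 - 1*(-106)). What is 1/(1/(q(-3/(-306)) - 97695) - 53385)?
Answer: -507621563/27099377145957 ≈ -1.8732e-5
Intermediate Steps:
q(v) = 113 + 2*v**2 (q(v) = -6 + ((v**2 + v*v) + (13 - 1*(-106))) = -6 + ((v**2 + v**2) + (13 + 106)) = -6 + (2*v**2 + 119) = -6 + (119 + 2*v**2) = 113 + 2*v**2)
1/(1/(q(-3/(-306)) - 97695) - 53385) = 1/(1/((113 + 2*(-3/(-306))**2) - 97695) - 53385) = 1/(1/((113 + 2*(-3*(-1/306))**2) - 97695) - 53385) = 1/(1/((113 + 2*(1/102)**2) - 97695) - 53385) = 1/(1/((113 + 2*(1/10404)) - 97695) - 53385) = 1/(1/((113 + 1/5202) - 97695) - 53385) = 1/(1/(587827/5202 - 97695) - 53385) = 1/(1/(-507621563/5202) - 53385) = 1/(-5202/507621563 - 53385) = 1/(-27099377145957/507621563) = -507621563/27099377145957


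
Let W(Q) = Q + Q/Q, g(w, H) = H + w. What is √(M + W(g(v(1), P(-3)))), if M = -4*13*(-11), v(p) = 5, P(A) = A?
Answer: 5*√23 ≈ 23.979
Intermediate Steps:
W(Q) = 1 + Q (W(Q) = Q + 1 = 1 + Q)
M = 572 (M = -52*(-11) = 572)
√(M + W(g(v(1), P(-3)))) = √(572 + (1 + (-3 + 5))) = √(572 + (1 + 2)) = √(572 + 3) = √575 = 5*√23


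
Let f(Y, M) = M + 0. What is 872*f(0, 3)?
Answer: 2616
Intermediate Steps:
f(Y, M) = M
872*f(0, 3) = 872*3 = 2616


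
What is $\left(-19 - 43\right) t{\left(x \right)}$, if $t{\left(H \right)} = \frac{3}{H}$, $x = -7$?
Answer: $\frac{186}{7} \approx 26.571$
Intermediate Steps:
$\left(-19 - 43\right) t{\left(x \right)} = \left(-19 - 43\right) \frac{3}{-7} = - 62 \cdot 3 \left(- \frac{1}{7}\right) = \left(-62\right) \left(- \frac{3}{7}\right) = \frac{186}{7}$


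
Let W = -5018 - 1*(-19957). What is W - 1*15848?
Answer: -909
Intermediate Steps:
W = 14939 (W = -5018 + 19957 = 14939)
W - 1*15848 = 14939 - 1*15848 = 14939 - 15848 = -909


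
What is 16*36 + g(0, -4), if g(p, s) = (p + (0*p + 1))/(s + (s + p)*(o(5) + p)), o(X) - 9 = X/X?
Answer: 25343/44 ≈ 575.98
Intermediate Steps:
o(X) = 10 (o(X) = 9 + X/X = 9 + 1 = 10)
g(p, s) = (1 + p)/(s + (10 + p)*(p + s)) (g(p, s) = (p + (0*p + 1))/(s + (s + p)*(10 + p)) = (p + (0 + 1))/(s + (p + s)*(10 + p)) = (p + 1)/(s + (10 + p)*(p + s)) = (1 + p)/(s + (10 + p)*(p + s)))
16*36 + g(0, -4) = 16*36 + (1 + 0)/(0**2 + 10*0 + 11*(-4) + 0*(-4)) = 576 + 1/(0 + 0 - 44 + 0) = 576 + 1/(-44) = 576 - 1/44*1 = 576 - 1/44 = 25343/44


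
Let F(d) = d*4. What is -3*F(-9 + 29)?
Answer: -240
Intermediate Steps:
F(d) = 4*d
-3*F(-9 + 29) = -12*(-9 + 29) = -12*20 = -3*80 = -240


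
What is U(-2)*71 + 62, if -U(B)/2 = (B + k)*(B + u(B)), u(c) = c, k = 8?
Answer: 3470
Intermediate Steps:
U(B) = -4*B*(8 + B) (U(B) = -2*(B + 8)*(B + B) = -2*(8 + B)*2*B = -4*B*(8 + B))
U(-2)*71 + 62 = (4*(-2)*(-8 - 1*(-2)))*71 + 62 = (4*(-2)*(-8 + 2))*71 + 62 = (4*(-2)*(-6))*71 + 62 = 48*71 + 62 = 3408 + 62 = 3470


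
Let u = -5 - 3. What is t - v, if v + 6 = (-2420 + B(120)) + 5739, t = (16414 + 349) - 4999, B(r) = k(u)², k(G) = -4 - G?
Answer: 8435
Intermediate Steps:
u = -8
B(r) = 16 (B(r) = (-4 - 1*(-8))² = (-4 + 8)² = 4² = 16)
t = 11764 (t = 16763 - 4999 = 11764)
v = 3329 (v = -6 + ((-2420 + 16) + 5739) = -6 + (-2404 + 5739) = -6 + 3335 = 3329)
t - v = 11764 - 1*3329 = 11764 - 3329 = 8435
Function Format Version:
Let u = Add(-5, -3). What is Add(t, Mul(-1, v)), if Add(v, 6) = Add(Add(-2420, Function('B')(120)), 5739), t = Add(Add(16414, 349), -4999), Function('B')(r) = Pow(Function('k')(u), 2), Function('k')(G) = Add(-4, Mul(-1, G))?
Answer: 8435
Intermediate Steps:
u = -8
Function('B')(r) = 16 (Function('B')(r) = Pow(Add(-4, Mul(-1, -8)), 2) = Pow(Add(-4, 8), 2) = Pow(4, 2) = 16)
t = 11764 (t = Add(16763, -4999) = 11764)
v = 3329 (v = Add(-6, Add(Add(-2420, 16), 5739)) = Add(-6, Add(-2404, 5739)) = Add(-6, 3335) = 3329)
Add(t, Mul(-1, v)) = Add(11764, Mul(-1, 3329)) = Add(11764, -3329) = 8435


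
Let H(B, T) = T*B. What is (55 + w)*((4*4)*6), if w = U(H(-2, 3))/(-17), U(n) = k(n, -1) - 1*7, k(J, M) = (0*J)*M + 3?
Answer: 90144/17 ≈ 5302.6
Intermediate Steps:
k(J, M) = 3 (k(J, M) = 0*M + 3 = 0 + 3 = 3)
H(B, T) = B*T
U(n) = -4 (U(n) = 3 - 1*7 = 3 - 7 = -4)
w = 4/17 (w = -4/(-17) = -4*(-1/17) = 4/17 ≈ 0.23529)
(55 + w)*((4*4)*6) = (55 + 4/17)*((4*4)*6) = 939*(16*6)/17 = (939/17)*96 = 90144/17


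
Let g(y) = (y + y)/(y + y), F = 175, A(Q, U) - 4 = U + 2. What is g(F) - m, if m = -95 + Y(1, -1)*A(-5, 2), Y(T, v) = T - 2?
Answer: 104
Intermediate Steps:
A(Q, U) = 6 + U (A(Q, U) = 4 + (U + 2) = 4 + (2 + U) = 6 + U)
Y(T, v) = -2 + T
m = -103 (m = -95 + (-2 + 1)*(6 + 2) = -95 - 1*8 = -95 - 8 = -103)
g(y) = 1 (g(y) = (2*y)/((2*y)) = (2*y)*(1/(2*y)) = 1)
g(F) - m = 1 - 1*(-103) = 1 + 103 = 104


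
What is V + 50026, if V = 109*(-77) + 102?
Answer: 41735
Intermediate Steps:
V = -8291 (V = -8393 + 102 = -8291)
V + 50026 = -8291 + 50026 = 41735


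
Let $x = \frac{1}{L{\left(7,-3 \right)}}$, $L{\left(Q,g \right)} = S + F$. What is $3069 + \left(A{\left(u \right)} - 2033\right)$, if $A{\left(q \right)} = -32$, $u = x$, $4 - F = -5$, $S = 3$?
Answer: $1004$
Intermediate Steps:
$F = 9$ ($F = 4 - -5 = 4 + 5 = 9$)
$L{\left(Q,g \right)} = 12$ ($L{\left(Q,g \right)} = 3 + 9 = 12$)
$x = \frac{1}{12} \approx 0.083333$
$u = \frac{1}{12} \approx 0.083333$
$3069 + \left(A{\left(u \right)} - 2033\right) = 3069 - 2065 = 1004$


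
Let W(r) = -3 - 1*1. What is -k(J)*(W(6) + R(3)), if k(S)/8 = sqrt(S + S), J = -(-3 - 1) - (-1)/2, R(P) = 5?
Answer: -24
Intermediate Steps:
W(r) = -4 (W(r) = -3 - 1 = -4)
J = 9/2 (J = -1*(-4) - (-1)/2 = 4 - 1*(-1/2) = 4 + 1/2 = 9/2 ≈ 4.5000)
k(S) = 8*sqrt(2)*sqrt(S) (k(S) = 8*sqrt(S + S) = 8*sqrt(2*S) = 8*(sqrt(2)*sqrt(S)) = 8*sqrt(2)*sqrt(S))
-k(J)*(W(6) + R(3)) = -8*sqrt(2)*sqrt(9/2)*(-4 + 5) = -8*sqrt(2)*(3*sqrt(2)/2) = -24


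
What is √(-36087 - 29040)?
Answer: I*√65127 ≈ 255.2*I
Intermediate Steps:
√(-36087 - 29040) = √(-65127) = I*√65127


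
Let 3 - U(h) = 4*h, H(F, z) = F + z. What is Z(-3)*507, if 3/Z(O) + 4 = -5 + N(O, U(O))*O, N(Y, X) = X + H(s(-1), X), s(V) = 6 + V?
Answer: -507/38 ≈ -13.342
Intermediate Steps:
U(h) = 3 - 4*h
N(Y, X) = 5 + 2*X (N(Y, X) = X + ((6 - 1) + X) = X + (5 + X) = 5 + 2*X)
Z(O) = 3/(-9 + O*(11 - 8*O)) (Z(O) = 3/(-4 + (-5 + (5 + 2*(3 - 4*O))*O)) = 3/(-4 + (-5 + (5 + (6 - 8*O))*O)) = 3/(-4 + (-5 + (11 - 8*O)*O)) = 3/(-4 + (-5 + O*(11 - 8*O))) = 3/(-9 + O*(11 - 8*O)))
Z(-3)*507 = (3/(-9 - 1*(-3)*(-11 + 8*(-3))))*507 = (3/(-9 - 1*(-3)*(-11 - 24)))*507 = (3/(-9 - 1*(-3)*(-35)))*507 = (3/(-9 - 105))*507 = (3/(-114))*507 = (3*(-1/114))*507 = -1/38*507 = -507/38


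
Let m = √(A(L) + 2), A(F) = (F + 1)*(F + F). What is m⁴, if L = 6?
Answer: 7396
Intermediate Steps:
A(F) = 2*F*(1 + F) (A(F) = (1 + F)*(2*F) = 2*F*(1 + F))
m = √86 (m = √(2*6*(1 + 6) + 2) = √(2*6*7 + 2) = √(84 + 2) = √86 ≈ 9.2736)
m⁴ = (√86)⁴ = 7396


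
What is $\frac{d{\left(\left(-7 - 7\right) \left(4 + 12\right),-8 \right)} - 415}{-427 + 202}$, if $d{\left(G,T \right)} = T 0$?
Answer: $\frac{83}{45} \approx 1.8444$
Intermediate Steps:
$d{\left(G,T \right)} = 0$
$\frac{d{\left(\left(-7 - 7\right) \left(4 + 12\right),-8 \right)} - 415}{-427 + 202} = \frac{0 - 415}{-427 + 202} = - \frac{415}{-225} = \left(-415\right) \left(- \frac{1}{225}\right) = \frac{83}{45}$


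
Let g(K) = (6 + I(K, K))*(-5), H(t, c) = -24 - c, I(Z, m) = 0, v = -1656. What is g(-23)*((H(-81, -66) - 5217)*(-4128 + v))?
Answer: -897966000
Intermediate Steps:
g(K) = -30 (g(K) = (6 + 0)*(-5) = 6*(-5) = -30)
g(-23)*((H(-81, -66) - 5217)*(-4128 + v)) = -30*((-24 - 1*(-66)) - 5217)*(-4128 - 1656) = -30*((-24 + 66) - 5217)*(-5784) = -30*(42 - 5217)*(-5784) = -(-155250)*(-5784) = -30*29932200 = -897966000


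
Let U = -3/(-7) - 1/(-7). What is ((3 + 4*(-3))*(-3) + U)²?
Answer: 37249/49 ≈ 760.18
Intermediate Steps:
U = 4/7 (U = -3*(-⅐) - 1*(-⅐) = 3/7 + ⅐ = 4/7 ≈ 0.57143)
((3 + 4*(-3))*(-3) + U)² = ((3 + 4*(-3))*(-3) + 4/7)² = ((3 - 12)*(-3) + 4/7)² = (-9*(-3) + 4/7)² = (27 + 4/7)² = (193/7)² = 37249/49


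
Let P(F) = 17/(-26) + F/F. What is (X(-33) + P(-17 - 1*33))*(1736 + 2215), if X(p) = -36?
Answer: -3662577/26 ≈ -1.4087e+5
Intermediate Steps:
P(F) = 9/26 (P(F) = 17*(-1/26) + 1 = -17/26 + 1 = 9/26)
(X(-33) + P(-17 - 1*33))*(1736 + 2215) = (-36 + 9/26)*(1736 + 2215) = -927/26*3951 = -3662577/26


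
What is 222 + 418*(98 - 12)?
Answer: 36170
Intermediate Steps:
222 + 418*(98 - 12) = 222 + 418*86 = 222 + 35948 = 36170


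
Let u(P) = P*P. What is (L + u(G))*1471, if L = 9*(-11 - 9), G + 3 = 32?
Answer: 972331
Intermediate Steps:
G = 29 (G = -3 + 32 = 29)
u(P) = P²
L = -180 (L = 9*(-20) = -180)
(L + u(G))*1471 = (-180 + 29²)*1471 = (-180 + 841)*1471 = 661*1471 = 972331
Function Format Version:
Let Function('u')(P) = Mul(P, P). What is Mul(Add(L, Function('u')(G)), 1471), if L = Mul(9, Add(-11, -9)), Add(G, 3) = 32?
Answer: 972331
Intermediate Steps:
G = 29 (G = Add(-3, 32) = 29)
Function('u')(P) = Pow(P, 2)
L = -180 (L = Mul(9, -20) = -180)
Mul(Add(L, Function('u')(G)), 1471) = Mul(Add(-180, Pow(29, 2)), 1471) = Mul(Add(-180, 841), 1471) = Mul(661, 1471) = 972331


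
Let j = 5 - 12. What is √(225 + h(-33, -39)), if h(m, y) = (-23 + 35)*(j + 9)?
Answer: √249 ≈ 15.780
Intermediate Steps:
j = -7
h(m, y) = 24 (h(m, y) = (-23 + 35)*(-7 + 9) = 12*2 = 24)
√(225 + h(-33, -39)) = √(225 + 24) = √249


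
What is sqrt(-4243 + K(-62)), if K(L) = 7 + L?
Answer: I*sqrt(4298) ≈ 65.559*I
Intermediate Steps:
sqrt(-4243 + K(-62)) = sqrt(-4243 + (7 - 62)) = sqrt(-4243 - 55) = sqrt(-4298) = I*sqrt(4298)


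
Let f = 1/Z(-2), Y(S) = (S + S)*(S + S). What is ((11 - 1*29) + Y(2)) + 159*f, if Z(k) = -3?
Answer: -55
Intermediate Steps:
Y(S) = 4*S**2 (Y(S) = (2*S)*(2*S) = 4*S**2)
f = -1/3 (f = 1/(-3) = -1/3 ≈ -0.33333)
((11 - 1*29) + Y(2)) + 159*f = ((11 - 1*29) + 4*2**2) + 159*(-1/3) = ((11 - 29) + 4*4) - 53 = (-18 + 16) - 53 = -2 - 53 = -55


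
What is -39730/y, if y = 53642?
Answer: -19865/26821 ≈ -0.74065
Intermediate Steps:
-39730/y = -39730/53642 = -39730*1/53642 = -19865/26821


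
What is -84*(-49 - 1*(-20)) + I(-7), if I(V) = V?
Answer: 2429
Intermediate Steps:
-84*(-49 - 1*(-20)) + I(-7) = -84*(-49 - 1*(-20)) - 7 = -84*(-49 + 20) - 7 = -84*(-29) - 7 = 2436 - 7 = 2429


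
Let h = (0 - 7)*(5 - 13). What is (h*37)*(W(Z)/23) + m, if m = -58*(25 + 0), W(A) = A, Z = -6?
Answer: -45782/23 ≈ -1990.5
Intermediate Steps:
m = -1450 (m = -58*25 = -1450)
h = 56 (h = -7*(-8) = 56)
(h*37)*(W(Z)/23) + m = (56*37)*(-6/23) - 1450 = 2072*(-6*1/23) - 1450 = 2072*(-6/23) - 1450 = -12432/23 - 1450 = -45782/23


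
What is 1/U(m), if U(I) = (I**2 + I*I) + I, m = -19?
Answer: 1/703 ≈ 0.0014225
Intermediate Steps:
U(I) = I + 2*I**2 (U(I) = (I**2 + I**2) + I = 2*I**2 + I = I + 2*I**2)
1/U(m) = 1/(-19*(1 + 2*(-19))) = 1/(-19*(1 - 38)) = 1/(-19*(-37)) = 1/703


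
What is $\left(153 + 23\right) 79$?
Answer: $13904$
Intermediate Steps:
$\left(153 + 23\right) 79 = 176 \cdot 79 = 13904$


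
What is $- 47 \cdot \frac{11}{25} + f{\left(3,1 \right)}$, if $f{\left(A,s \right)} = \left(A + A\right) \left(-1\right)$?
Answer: $- \frac{667}{25} \approx -26.68$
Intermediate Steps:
$f{\left(A,s \right)} = - 2 A$ ($f{\left(A,s \right)} = 2 A \left(-1\right) = - 2 A$)
$- 47 \cdot \frac{11}{25} + f{\left(3,1 \right)} = - 47 \cdot \frac{11}{25} - 6 = - 47 \cdot 11 \cdot \frac{1}{25} - 6 = \left(-47\right) \frac{11}{25} - 6 = - \frac{517}{25} - 6 = - \frac{667}{25}$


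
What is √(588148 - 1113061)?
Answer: I*√524913 ≈ 724.51*I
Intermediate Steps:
√(588148 - 1113061) = √(-524913) = I*√524913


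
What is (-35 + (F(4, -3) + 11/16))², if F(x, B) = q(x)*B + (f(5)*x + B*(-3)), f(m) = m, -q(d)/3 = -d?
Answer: 436921/256 ≈ 1706.7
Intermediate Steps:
q(d) = 3*d (q(d) = -(-3)*d = 3*d)
F(x, B) = -3*B + 5*x + 3*B*x (F(x, B) = (3*x)*B + (5*x + B*(-3)) = 3*B*x + (5*x - 3*B) = 3*B*x + (-3*B + 5*x) = -3*B + 5*x + 3*B*x)
(-35 + (F(4, -3) + 11/16))² = (-35 + ((-3*(-3) + 5*4 + 3*(-3)*4) + 11/16))² = (-35 + ((9 + 20 - 36) + 11*(1/16)))² = (-35 + (-7 + 11/16))² = (-35 - 101/16)² = (-661/16)² = 436921/256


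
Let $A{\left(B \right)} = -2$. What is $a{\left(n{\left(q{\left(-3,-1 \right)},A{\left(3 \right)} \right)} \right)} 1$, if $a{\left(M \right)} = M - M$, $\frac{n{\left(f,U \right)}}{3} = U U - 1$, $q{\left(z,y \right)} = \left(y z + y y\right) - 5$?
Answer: $0$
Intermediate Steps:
$q{\left(z,y \right)} = -5 + y^{2} + y z$ ($q{\left(z,y \right)} = \left(y z + y^{2}\right) - 5 = \left(y^{2} + y z\right) - 5 = -5 + y^{2} + y z$)
$n{\left(f,U \right)} = -3 + 3 U^{2}$ ($n{\left(f,U \right)} = 3 \left(U U - 1\right) = 3 \left(U^{2} - 1\right) = 3 \left(-1 + U^{2}\right) = -3 + 3 U^{2}$)
$a{\left(M \right)} = 0$
$a{\left(n{\left(q{\left(-3,-1 \right)},A{\left(3 \right)} \right)} \right)} 1 = 0 \cdot 1 = 0$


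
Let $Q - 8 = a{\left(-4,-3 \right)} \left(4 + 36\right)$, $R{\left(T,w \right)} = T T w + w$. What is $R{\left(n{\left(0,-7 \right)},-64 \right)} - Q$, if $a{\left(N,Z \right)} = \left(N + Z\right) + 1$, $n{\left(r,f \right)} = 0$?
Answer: $168$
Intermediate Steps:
$a{\left(N,Z \right)} = 1 + N + Z$
$R{\left(T,w \right)} = w + w T^{2}$ ($R{\left(T,w \right)} = T^{2} w + w = w T^{2} + w = w + w T^{2}$)
$Q = -232$ ($Q = 8 + \left(1 - 4 - 3\right) \left(4 + 36\right) = 8 - 240 = -232$)
$R{\left(n{\left(0,-7 \right)},-64 \right)} - Q = - 64 \left(1 + 0^{2}\right) - -232 = - 64 \left(1 + 0\right) + 232 = \left(-64\right) 1 + 232 = -64 + 232 = 168$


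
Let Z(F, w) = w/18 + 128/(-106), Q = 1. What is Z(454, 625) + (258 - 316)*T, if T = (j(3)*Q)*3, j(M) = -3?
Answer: 529961/954 ≈ 555.51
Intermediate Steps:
Z(F, w) = -64/53 + w/18 (Z(F, w) = w*(1/18) + 128*(-1/106) = w/18 - 64/53 = -64/53 + w/18)
T = -9 (T = -3*1*3 = -3*3 = -9)
Z(454, 625) + (258 - 316)*T = (-64/53 + (1/18)*625) + (258 - 316)*(-9) = (-64/53 + 625/18) - 58*(-9) = 31973/954 + 522 = 529961/954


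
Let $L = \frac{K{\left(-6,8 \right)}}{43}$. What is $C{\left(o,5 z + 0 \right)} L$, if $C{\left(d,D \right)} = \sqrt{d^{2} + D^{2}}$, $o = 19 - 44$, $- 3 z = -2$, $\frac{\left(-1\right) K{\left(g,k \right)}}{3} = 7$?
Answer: $- \frac{35 \sqrt{229}}{43} \approx -12.317$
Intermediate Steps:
$K{\left(g,k \right)} = -21$ ($K{\left(g,k \right)} = \left(-3\right) 7 = -21$)
$z = \frac{2}{3}$ ($z = \left(- \frac{1}{3}\right) \left(-2\right) = \frac{2}{3} \approx 0.66667$)
$o = -25$
$C{\left(d,D \right)} = \sqrt{D^{2} + d^{2}}$
$L = - \frac{21}{43} \approx -0.48837$
$C{\left(o,5 z + 0 \right)} L = \sqrt{\left(5 \cdot \frac{2}{3} + 0\right)^{2} + \left(-25\right)^{2}} \left(- \frac{21}{43}\right) = \sqrt{\left(\frac{10}{3} + 0\right)^{2} + 625} \left(- \frac{21}{43}\right) = \sqrt{\left(\frac{10}{3}\right)^{2} + 625} \left(- \frac{21}{43}\right) = \sqrt{\frac{100}{9} + 625} \left(- \frac{21}{43}\right) = \sqrt{\frac{5725}{9}} \left(- \frac{21}{43}\right) = \frac{5 \sqrt{229}}{3} \left(- \frac{21}{43}\right) = - \frac{35 \sqrt{229}}{43}$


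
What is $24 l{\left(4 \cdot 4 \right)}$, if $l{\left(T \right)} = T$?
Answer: $384$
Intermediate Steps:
$24 l{\left(4 \cdot 4 \right)} = 24 \cdot 4 \cdot 4 = 24 \cdot 16 = 384$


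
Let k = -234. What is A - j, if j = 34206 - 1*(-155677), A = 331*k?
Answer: -267337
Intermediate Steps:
A = -77454 (A = 331*(-234) = -77454)
j = 189883 (j = 34206 + 155677 = 189883)
A - j = -77454 - 1*189883 = -77454 - 189883 = -267337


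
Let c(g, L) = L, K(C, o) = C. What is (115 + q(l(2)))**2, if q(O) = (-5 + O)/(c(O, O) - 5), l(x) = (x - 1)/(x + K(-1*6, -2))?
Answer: 13456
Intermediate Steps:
l(x) = (-1 + x)/(-6 + x) (l(x) = (x - 1)/(x - 1*6) = (-1 + x)/(x - 6) = (-1 + x)/(-6 + x))
q(O) = 1 (q(O) = (-5 + O)/(O - 5) = (-5 + O)/(-5 + O) = 1)
(115 + q(l(2)))**2 = (115 + 1)**2 = 116**2 = 13456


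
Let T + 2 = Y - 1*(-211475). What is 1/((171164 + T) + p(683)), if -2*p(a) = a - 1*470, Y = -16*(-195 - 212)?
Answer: 2/778085 ≈ 2.5704e-6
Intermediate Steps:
Y = 6512 (Y = -16*(-407) = 6512)
T = 217985 (T = -2 + (6512 - 1*(-211475)) = -2 + (6512 + 211475) = -2 + 217987 = 217985)
p(a) = 235 - a/2 (p(a) = -(a - 1*470)/2 = -(a - 470)/2 = -(-470 + a)/2 = 235 - a/2)
1/((171164 + T) + p(683)) = 1/((171164 + 217985) + (235 - ½*683)) = 1/(389149 + (235 - 683/2)) = 1/(389149 - 213/2) = 1/(778085/2) = 2/778085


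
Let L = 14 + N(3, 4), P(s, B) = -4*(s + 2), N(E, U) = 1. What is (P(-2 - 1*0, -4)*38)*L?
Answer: 0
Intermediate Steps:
P(s, B) = -8 - 4*s (P(s, B) = -4*(2 + s) = -8 - 4*s)
L = 15 (L = 14 + 1 = 15)
(P(-2 - 1*0, -4)*38)*L = ((-8 - 4*(-2 - 1*0))*38)*15 = ((-8 - 4*(-2 + 0))*38)*15 = ((-8 - 4*(-2))*38)*15 = ((-8 + 8)*38)*15 = (0*38)*15 = 0*15 = 0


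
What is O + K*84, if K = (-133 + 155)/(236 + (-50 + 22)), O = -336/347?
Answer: 71421/9022 ≈ 7.9163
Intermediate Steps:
O = -336/347 (O = -336*1/347 = -336/347 ≈ -0.96830)
K = 11/104 (K = 22/(236 - 28) = 22/208 = 22*(1/208) = 11/104 ≈ 0.10577)
O + K*84 = -336/347 + (11/104)*84 = -336/347 + 231/26 = 71421/9022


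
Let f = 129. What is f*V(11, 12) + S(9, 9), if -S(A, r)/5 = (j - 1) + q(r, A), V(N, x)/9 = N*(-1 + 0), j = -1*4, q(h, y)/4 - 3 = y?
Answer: -12986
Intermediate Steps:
q(h, y) = 12 + 4*y
j = -4
V(N, x) = -9*N (V(N, x) = 9*(N*(-1 + 0)) = 9*(N*(-1)) = 9*(-N) = -9*N)
S(A, r) = -35 - 20*A (S(A, r) = -5*((-4 - 1) + (12 + 4*A)) = -5*(-5 + (12 + 4*A)) = -5*(7 + 4*A) = -35 - 20*A)
f*V(11, 12) + S(9, 9) = 129*(-9*11) + (-35 - 20*9) = 129*(-99) + (-35 - 180) = -12771 - 215 = -12986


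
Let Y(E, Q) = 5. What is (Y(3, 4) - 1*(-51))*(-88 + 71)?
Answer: -952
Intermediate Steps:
(Y(3, 4) - 1*(-51))*(-88 + 71) = (5 - 1*(-51))*(-88 + 71) = (5 + 51)*(-17) = 56*(-17) = -952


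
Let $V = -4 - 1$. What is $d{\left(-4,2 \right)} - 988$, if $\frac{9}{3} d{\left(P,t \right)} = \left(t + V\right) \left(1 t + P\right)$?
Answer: $-986$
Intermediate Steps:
$V = -5$
$d{\left(P,t \right)} = \frac{\left(-5 + t\right) \left(P + t\right)}{3}$ ($d{\left(P,t \right)} = \frac{\left(t - 5\right) \left(1 t + P\right)}{3} = \frac{\left(-5 + t\right) \left(t + P\right)}{3} = \frac{\left(-5 + t\right) \left(P + t\right)}{3}$)
$d{\left(-4,2 \right)} - 988 = \left(\left(- \frac{5}{3}\right) \left(-4\right) - \frac{10}{3} + \frac{2^{2}}{3} + \frac{1}{3} \left(-4\right) 2\right) - 988 = \left(\frac{20}{3} - \frac{10}{3} + \frac{1}{3} \cdot 4 - \frac{8}{3}\right) - 988 = \left(\frac{20}{3} - \frac{10}{3} + \frac{4}{3} - \frac{8}{3}\right) - 988 = 2 - 988 = -986$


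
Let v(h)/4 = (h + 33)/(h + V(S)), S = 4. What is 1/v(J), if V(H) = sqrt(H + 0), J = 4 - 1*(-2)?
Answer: 2/39 ≈ 0.051282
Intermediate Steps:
J = 6 (J = 4 + 2 = 6)
V(H) = sqrt(H)
v(h) = 4*(33 + h)/(2 + h) (v(h) = 4*((h + 33)/(h + sqrt(4))) = 4*((33 + h)/(h + 2)) = 4*((33 + h)/(2 + h)) = 4*(33 + h)/(2 + h))
1/v(J) = 1/(4*(33 + 6)/(2 + 6)) = 1/(4*39/8) = 1/(4*(1/8)*39) = 1/(39/2) = 2/39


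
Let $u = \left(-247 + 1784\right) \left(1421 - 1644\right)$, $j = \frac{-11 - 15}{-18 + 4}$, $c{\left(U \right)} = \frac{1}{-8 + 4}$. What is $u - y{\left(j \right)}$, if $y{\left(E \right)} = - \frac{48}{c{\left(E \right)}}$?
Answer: $-342943$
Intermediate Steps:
$c{\left(U \right)} = - \frac{1}{4}$ ($c{\left(U \right)} = \frac{1}{-4} = - \frac{1}{4}$)
$j = \frac{13}{7}$ ($j = - \frac{26}{-14} = \left(-26\right) \left(- \frac{1}{14}\right) = \frac{13}{7} \approx 1.8571$)
$u = -342751$ ($u = 1537 \left(-223\right) = -342751$)
$y{\left(E \right)} = 192$ ($y{\left(E \right)} = - \frac{48}{- \frac{1}{4}} = \left(-48\right) \left(-4\right) = 192$)
$u - y{\left(j \right)} = -342751 - 192 = -342943$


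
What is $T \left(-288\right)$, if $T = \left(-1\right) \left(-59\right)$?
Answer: $-16992$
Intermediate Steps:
$T = 59$
$T \left(-288\right) = 59 \left(-288\right) = -16992$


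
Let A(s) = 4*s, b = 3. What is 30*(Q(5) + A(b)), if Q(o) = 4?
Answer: 480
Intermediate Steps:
30*(Q(5) + A(b)) = 30*(4 + 4*3) = 30*(4 + 12) = 30*16 = 480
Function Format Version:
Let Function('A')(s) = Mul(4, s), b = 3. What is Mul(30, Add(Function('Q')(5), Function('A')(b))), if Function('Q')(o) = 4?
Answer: 480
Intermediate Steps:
Mul(30, Add(Function('Q')(5), Function('A')(b))) = Mul(30, Add(4, Mul(4, 3))) = Mul(30, Add(4, 12)) = Mul(30, 16) = 480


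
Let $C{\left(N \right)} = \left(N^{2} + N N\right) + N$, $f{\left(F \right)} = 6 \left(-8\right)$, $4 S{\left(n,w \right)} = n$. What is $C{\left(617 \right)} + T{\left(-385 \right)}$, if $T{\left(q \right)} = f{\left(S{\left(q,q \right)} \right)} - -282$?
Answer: $762229$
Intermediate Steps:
$S{\left(n,w \right)} = \frac{n}{4}$
$f{\left(F \right)} = -48$
$C{\left(N \right)} = N + 2 N^{2}$ ($C{\left(N \right)} = \left(N^{2} + N^{2}\right) + N = 2 N^{2} + N = N + 2 N^{2}$)
$T{\left(q \right)} = 234$ ($T{\left(q \right)} = -48 - -282 = -48 + 282 = 234$)
$C{\left(617 \right)} + T{\left(-385 \right)} = 617 \left(1 + 2 \cdot 617\right) + 234 = 617 \left(1 + 1234\right) + 234 = 617 \cdot 1235 + 234 = 761995 + 234 = 762229$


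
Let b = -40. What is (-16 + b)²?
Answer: 3136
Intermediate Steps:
(-16 + b)² = (-16 - 40)² = (-56)² = 3136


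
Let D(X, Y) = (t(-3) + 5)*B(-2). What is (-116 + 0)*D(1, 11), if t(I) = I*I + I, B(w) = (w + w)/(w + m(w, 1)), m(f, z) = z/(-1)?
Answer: -5104/3 ≈ -1701.3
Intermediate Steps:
m(f, z) = -z (m(f, z) = z*(-1) = -z)
B(w) = 2*w/(-1 + w) (B(w) = (w + w)/(w - 1*1) = (2*w)/(w - 1) = (2*w)/(-1 + w) = 2*w/(-1 + w))
t(I) = I + I² (t(I) = I² + I = I + I²)
D(X, Y) = 44/3 (D(X, Y) = (-3*(1 - 3) + 5)*(2*(-2)/(-1 - 2)) = (-3*(-2) + 5)*(2*(-2)/(-3)) = (6 + 5)*(2*(-2)*(-⅓)) = 11*(4/3) = 44/3)
(-116 + 0)*D(1, 11) = (-116 + 0)*(44/3) = -116*44/3 = -5104/3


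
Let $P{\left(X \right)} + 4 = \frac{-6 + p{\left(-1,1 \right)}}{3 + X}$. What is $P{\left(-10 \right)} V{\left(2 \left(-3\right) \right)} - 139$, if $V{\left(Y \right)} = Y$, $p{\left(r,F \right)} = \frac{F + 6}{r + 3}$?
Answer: $- \frac{820}{7} \approx -117.14$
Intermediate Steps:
$p{\left(r,F \right)} = \frac{6 + F}{3 + r}$
$P{\left(X \right)} = -4 - \frac{5}{2 \left(3 + X\right)}$ ($P{\left(X \right)} = -4 + \frac{-6 + \frac{6 + 1}{3 - 1}}{3 + X} = -4 + \frac{-6 + \frac{1}{2} \cdot 7}{3 + X} = -4 + \frac{-6 + \frac{7}{2}}{3 + X} = -4 - \frac{5}{2 \left(3 + X\right)}$)
$P{\left(-10 \right)} V{\left(2 \left(-3\right) \right)} - 139 = \frac{-29 - -80}{2 \left(3 - 10\right)} 2 \left(-3\right) - 139 = \frac{-29 + 80}{2 \left(-7\right)} \left(-6\right) - 139 = \frac{1}{2} \left(- \frac{1}{7}\right) 51 \left(-6\right) - 139 = \left(- \frac{51}{14}\right) \left(-6\right) - 139 = \frac{153}{7} - 139 = - \frac{820}{7}$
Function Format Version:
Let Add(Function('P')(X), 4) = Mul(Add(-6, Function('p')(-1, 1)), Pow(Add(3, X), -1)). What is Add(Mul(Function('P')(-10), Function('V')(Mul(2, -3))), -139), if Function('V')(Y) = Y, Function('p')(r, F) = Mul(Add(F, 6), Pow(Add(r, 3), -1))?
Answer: Rational(-820, 7) ≈ -117.14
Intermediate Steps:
Function('p')(r, F) = Mul(Pow(Add(3, r), -1), Add(6, F)) (Function('p')(r, F) = Mul(Add(6, F), Pow(Add(3, r), -1)) = Mul(Pow(Add(3, r), -1), Add(6, F)))
Function('P')(X) = Add(-4, Mul(Rational(-5, 2), Pow(Add(3, X), -1))) (Function('P')(X) = Add(-4, Mul(Add(-6, Mul(Pow(Add(3, -1), -1), Add(6, 1))), Pow(Add(3, X), -1))) = Add(-4, Mul(Add(-6, Mul(Pow(2, -1), 7)), Pow(Add(3, X), -1))) = Add(-4, Mul(Add(-6, Mul(Rational(1, 2), 7)), Pow(Add(3, X), -1))) = Add(-4, Mul(Add(-6, Rational(7, 2)), Pow(Add(3, X), -1))) = Add(-4, Mul(Rational(-5, 2), Pow(Add(3, X), -1))))
Add(Mul(Function('P')(-10), Function('V')(Mul(2, -3))), -139) = Add(Mul(Mul(Rational(1, 2), Pow(Add(3, -10), -1), Add(-29, Mul(-8, -10))), Mul(2, -3)), -139) = Add(Mul(Mul(Rational(1, 2), Pow(-7, -1), Add(-29, 80)), -6), -139) = Add(Mul(Mul(Rational(1, 2), Rational(-1, 7), 51), -6), -139) = Add(Mul(Rational(-51, 14), -6), -139) = Add(Rational(153, 7), -139) = Rational(-820, 7)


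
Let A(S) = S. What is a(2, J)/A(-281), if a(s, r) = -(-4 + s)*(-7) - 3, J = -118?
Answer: 17/281 ≈ 0.060498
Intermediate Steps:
a(s, r) = -31 + 7*s (a(s, r) = (4 - s)*(-7) - 3 = (-28 + 7*s) - 3 = -31 + 7*s)
a(2, J)/A(-281) = (-31 + 7*2)/(-281) = (-31 + 14)*(-1/281) = -17*(-1/281) = 17/281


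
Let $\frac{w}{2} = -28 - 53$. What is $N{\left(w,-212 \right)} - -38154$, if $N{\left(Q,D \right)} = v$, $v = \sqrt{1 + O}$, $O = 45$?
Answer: $38154 + \sqrt{46} \approx 38161.0$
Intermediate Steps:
$w = -162$ ($w = 2 \left(-28 - 53\right) = 2 \left(-81\right) = -162$)
$v = \sqrt{46}$ ($v = \sqrt{1 + 45} = \sqrt{46} \approx 6.7823$)
$N{\left(Q,D \right)} = \sqrt{46}$
$N{\left(w,-212 \right)} - -38154 = \sqrt{46} - -38154 = \sqrt{46} + 38154 = 38154 + \sqrt{46}$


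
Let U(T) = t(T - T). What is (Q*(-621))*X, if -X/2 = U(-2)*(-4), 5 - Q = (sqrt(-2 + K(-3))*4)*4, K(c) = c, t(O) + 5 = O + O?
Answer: 124200 - 397440*I*sqrt(5) ≈ 1.242e+5 - 8.887e+5*I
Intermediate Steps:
t(O) = -5 + 2*O (t(O) = -5 + (O + O) = -5 + 2*O)
U(T) = -5 (U(T) = -5 + 2*(T - T) = -5 + 2*0 = -5 + 0 = -5)
Q = 5 - 16*I*sqrt(5) (Q = 5 - sqrt(-2 - 3)*4*4 = 5 - sqrt(-5)*4*4 = 5 - (I*sqrt(5))*4*4 = 5 - 4*I*sqrt(5)*4 = 5 - 16*I*sqrt(5) ≈ 5.0 - 35.777*I)
X = -40 (X = -(-10)*(-4) = -2*20 = -40)
(Q*(-621))*X = ((5 - 16*I*sqrt(5))*(-621))*(-40) = (-3105 + 9936*I*sqrt(5))*(-40) = 124200 - 397440*I*sqrt(5)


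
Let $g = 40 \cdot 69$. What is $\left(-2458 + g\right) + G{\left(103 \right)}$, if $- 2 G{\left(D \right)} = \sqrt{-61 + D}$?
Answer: $302 - \frac{\sqrt{42}}{2} \approx 298.76$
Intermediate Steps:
$G{\left(D \right)} = - \frac{\sqrt{-61 + D}}{2}$
$g = 2760$
$\left(-2458 + g\right) + G{\left(103 \right)} = \left(-2458 + 2760\right) - \frac{\sqrt{-61 + 103}}{2} = 302 - \frac{\sqrt{42}}{2}$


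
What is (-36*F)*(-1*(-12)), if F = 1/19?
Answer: -432/19 ≈ -22.737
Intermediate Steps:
F = 1/19 ≈ 0.052632
(-36*F)*(-1*(-12)) = (-36*1/19)*(-1*(-12)) = -36/19*12 = -432/19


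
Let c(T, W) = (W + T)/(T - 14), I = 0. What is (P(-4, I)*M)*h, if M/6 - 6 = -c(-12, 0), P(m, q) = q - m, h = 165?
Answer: 285120/13 ≈ 21932.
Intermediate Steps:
c(T, W) = (T + W)/(-14 + T)
M = 432/13 (M = 36 + 6*(-(-12 + 0)/(-14 - 12)) = 36 + 6*(-(-12)/(-26)) = 36 + 6*(-(-1)*(-12)/26) = 36 + 6*(-1*6/13) = 36 + 6*(-6/13) = 36 - 36/13 = 432/13 ≈ 33.231)
(P(-4, I)*M)*h = ((0 - 1*(-4))*(432/13))*165 = ((0 + 4)*(432/13))*165 = (4*(432/13))*165 = (1728/13)*165 = 285120/13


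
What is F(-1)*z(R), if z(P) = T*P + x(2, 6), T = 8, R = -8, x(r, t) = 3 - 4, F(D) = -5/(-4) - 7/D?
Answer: -2145/4 ≈ -536.25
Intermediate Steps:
F(D) = 5/4 - 7/D (F(D) = -5*(-¼) - 7/D = 5/4 - 7/D)
x(r, t) = -1
z(P) = -1 + 8*P (z(P) = 8*P - 1 = -1 + 8*P)
F(-1)*z(R) = (5/4 - 7/(-1))*(-1 + 8*(-8)) = (5/4 - 7*(-1))*(-1 - 64) = (5/4 + 7)*(-65) = (33/4)*(-65) = -2145/4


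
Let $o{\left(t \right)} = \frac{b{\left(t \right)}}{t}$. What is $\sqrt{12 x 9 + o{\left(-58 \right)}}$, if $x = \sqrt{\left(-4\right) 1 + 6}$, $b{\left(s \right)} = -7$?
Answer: $\frac{\sqrt{406 + 363312 \sqrt{2}}}{58} \approx 12.363$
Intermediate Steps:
$x = \sqrt{2}$ ($x = \sqrt{-4 + 6} = \sqrt{2} \approx 1.4142$)
$o{\left(t \right)} = - \frac{7}{t}$
$\sqrt{12 x 9 + o{\left(-58 \right)}} = \sqrt{12 \sqrt{2} \cdot 9 - \frac{7}{-58}} = \sqrt{108 \sqrt{2} - - \frac{7}{58}} = \sqrt{108 \sqrt{2} + \frac{7}{58}} = \sqrt{\frac{7}{58} + 108 \sqrt{2}}$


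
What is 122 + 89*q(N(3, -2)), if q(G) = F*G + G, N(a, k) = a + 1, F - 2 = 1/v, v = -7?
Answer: 7974/7 ≈ 1139.1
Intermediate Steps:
F = 13/7 (F = 2 + 1/(-7) = 2 - ⅐ = 13/7 ≈ 1.8571)
N(a, k) = 1 + a
q(G) = 20*G/7 (q(G) = 13*G/7 + G = 20*G/7)
122 + 89*q(N(3, -2)) = 122 + 89*(20*(1 + 3)/7) = 122 + 89*((20/7)*4) = 122 + 89*(80/7) = 122 + 7120/7 = 7974/7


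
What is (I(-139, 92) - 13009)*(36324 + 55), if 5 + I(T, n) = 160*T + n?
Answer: -1279158398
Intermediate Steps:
I(T, n) = -5 + n + 160*T (I(T, n) = -5 + (160*T + n) = -5 + (n + 160*T) = -5 + n + 160*T)
(I(-139, 92) - 13009)*(36324 + 55) = ((-5 + 92 + 160*(-139)) - 13009)*(36324 + 55) = ((-5 + 92 - 22240) - 13009)*36379 = (-22153 - 13009)*36379 = -35162*36379 = -1279158398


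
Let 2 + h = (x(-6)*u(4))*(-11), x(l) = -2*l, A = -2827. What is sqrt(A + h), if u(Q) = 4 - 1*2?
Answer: I*sqrt(3093) ≈ 55.615*I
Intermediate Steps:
u(Q) = 2 (u(Q) = 4 - 2 = 2)
h = -266 (h = -2 + (-2*(-6)*2)*(-11) = -2 + (12*2)*(-11) = -2 + 24*(-11) = -2 - 264 = -266)
sqrt(A + h) = sqrt(-2827 - 266) = sqrt(-3093) = I*sqrt(3093)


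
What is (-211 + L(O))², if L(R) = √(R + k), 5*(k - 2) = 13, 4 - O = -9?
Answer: 222693/5 - 844*√110/5 ≈ 42768.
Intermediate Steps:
O = 13 (O = 4 - 1*(-9) = 4 + 9 = 13)
k = 23/5 (k = 2 + (⅕)*13 = 2 + 13/5 = 23/5 ≈ 4.6000)
L(R) = √(23/5 + R) (L(R) = √(R + 23/5) = √(23/5 + R))
(-211 + L(O))² = (-211 + √(115 + 25*13)/5)² = (-211 + √(115 + 325)/5)² = (-211 + √440/5)² = (-211 + (2*√110)/5)² = (-211 + 2*√110/5)²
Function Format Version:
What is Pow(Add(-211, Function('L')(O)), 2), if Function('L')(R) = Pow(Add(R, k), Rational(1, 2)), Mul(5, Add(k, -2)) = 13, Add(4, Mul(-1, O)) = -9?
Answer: Add(Rational(222693, 5), Mul(Rational(-844, 5), Pow(110, Rational(1, 2)))) ≈ 42768.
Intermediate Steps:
O = 13 (O = Add(4, Mul(-1, -9)) = Add(4, 9) = 13)
k = Rational(23, 5) (k = Add(2, Mul(Rational(1, 5), 13)) = Add(2, Rational(13, 5)) = Rational(23, 5) ≈ 4.6000)
Function('L')(R) = Pow(Add(Rational(23, 5), R), Rational(1, 2)) (Function('L')(R) = Pow(Add(R, Rational(23, 5)), Rational(1, 2)) = Pow(Add(Rational(23, 5), R), Rational(1, 2)))
Pow(Add(-211, Function('L')(O)), 2) = Pow(Add(-211, Mul(Rational(1, 5), Pow(Add(115, Mul(25, 13)), Rational(1, 2)))), 2) = Pow(Add(-211, Mul(Rational(1, 5), Pow(Add(115, 325), Rational(1, 2)))), 2) = Pow(Add(-211, Mul(Rational(1, 5), Pow(440, Rational(1, 2)))), 2) = Pow(Add(-211, Mul(Rational(1, 5), Mul(2, Pow(110, Rational(1, 2))))), 2) = Pow(Add(-211, Mul(Rational(2, 5), Pow(110, Rational(1, 2)))), 2)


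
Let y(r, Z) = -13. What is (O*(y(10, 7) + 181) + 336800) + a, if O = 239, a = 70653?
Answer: 447605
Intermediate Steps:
(O*(y(10, 7) + 181) + 336800) + a = (239*(-13 + 181) + 336800) + 70653 = (239*168 + 336800) + 70653 = (40152 + 336800) + 70653 = 376952 + 70653 = 447605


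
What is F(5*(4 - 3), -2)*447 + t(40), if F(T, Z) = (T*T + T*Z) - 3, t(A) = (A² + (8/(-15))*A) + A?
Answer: 20948/3 ≈ 6982.7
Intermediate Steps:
t(A) = A² + 7*A/15 (t(A) = (A² + (8*(-1/15))*A) + A = (A² - 8*A/15) + A = A² + 7*A/15)
F(T, Z) = -3 + T² + T*Z (F(T, Z) = (T² + T*Z) - 3 = -3 + T² + T*Z)
F(5*(4 - 3), -2)*447 + t(40) = (-3 + (5*(4 - 3))² + (5*(4 - 3))*(-2))*447 + (1/15)*40*(7 + 15*40) = (-3 + (5*1)² + (5*1)*(-2))*447 + (1/15)*40*(7 + 600) = (-3 + 5² + 5*(-2))*447 + (1/15)*40*607 = (-3 + 25 - 10)*447 + 4856/3 = 12*447 + 4856/3 = 5364 + 4856/3 = 20948/3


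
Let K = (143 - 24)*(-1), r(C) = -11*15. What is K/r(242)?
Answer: 119/165 ≈ 0.72121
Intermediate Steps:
r(C) = -165
K = -119 (K = 119*(-1) = -119)
K/r(242) = -119/(-165) = -119*(-1/165) = 119/165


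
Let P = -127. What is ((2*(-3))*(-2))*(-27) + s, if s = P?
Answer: -451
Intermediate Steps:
s = -127
((2*(-3))*(-2))*(-27) + s = ((2*(-3))*(-2))*(-27) - 127 = -6*(-2)*(-27) - 127 = 12*(-27) - 127 = -324 - 127 = -451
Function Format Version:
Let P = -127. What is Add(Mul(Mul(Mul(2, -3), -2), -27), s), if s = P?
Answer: -451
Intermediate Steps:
s = -127
Add(Mul(Mul(Mul(2, -3), -2), -27), s) = Add(Mul(Mul(Mul(2, -3), -2), -27), -127) = Add(Mul(Mul(-6, -2), -27), -127) = Add(Mul(12, -27), -127) = Add(-324, -127) = -451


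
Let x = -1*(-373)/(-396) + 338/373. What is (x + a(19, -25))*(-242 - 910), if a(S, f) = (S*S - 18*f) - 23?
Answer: -3724435936/4103 ≈ -9.0774e+5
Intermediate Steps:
a(S, f) = -23 + S**2 - 18*f (a(S, f) = (S**2 - 18*f) - 23 = -23 + S**2 - 18*f)
x = -5281/147708 (x = 373*(-1/396) + 338*(1/373) = -373/396 + 338/373 = -5281/147708 ≈ -0.035753)
(x + a(19, -25))*(-242 - 910) = (-5281/147708 + (-23 + 19**2 - 18*(-25)))*(-242 - 910) = (-5281/147708 + (-23 + 361 + 450))*(-1152) = (-5281/147708 + 788)*(-1152) = (116388623/147708)*(-1152) = -3724435936/4103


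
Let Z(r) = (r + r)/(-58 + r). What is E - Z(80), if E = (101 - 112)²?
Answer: 1251/11 ≈ 113.73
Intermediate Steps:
E = 121 (E = (-11)² = 121)
Z(r) = 2*r/(-58 + r) (Z(r) = (2*r)/(-58 + r) = 2*r/(-58 + r))
E - Z(80) = 121 - 2*80/(-58 + 80) = 121 - 2*80/22 = 121 - 1*80/11 = 121 - 80/11 = 1251/11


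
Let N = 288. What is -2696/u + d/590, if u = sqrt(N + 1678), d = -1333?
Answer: -1333/590 - 1348*sqrt(1966)/983 ≈ -63.063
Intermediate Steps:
u = sqrt(1966) (u = sqrt(288 + 1678) = sqrt(1966) ≈ 44.340)
-2696/u + d/590 = -2696*sqrt(1966)/1966 - 1333/590 = -1348*sqrt(1966)/983 - 1333*1/590 = -1348*sqrt(1966)/983 - 1333/590 = -1333/590 - 1348*sqrt(1966)/983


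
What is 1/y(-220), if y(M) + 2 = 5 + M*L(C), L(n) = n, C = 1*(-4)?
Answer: 1/883 ≈ 0.0011325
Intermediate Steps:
C = -4
y(M) = 3 - 4*M (y(M) = -2 + (5 + M*(-4)) = -2 + (5 - 4*M) = 3 - 4*M)
1/y(-220) = 1/(3 - 4*(-220)) = 1/(3 + 880) = 1/883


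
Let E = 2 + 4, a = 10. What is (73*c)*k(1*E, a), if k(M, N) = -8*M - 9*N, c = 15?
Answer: -151110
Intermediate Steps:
E = 6
k(M, N) = -9*N - 8*M
(73*c)*k(1*E, a) = (73*15)*(-9*10 - 8*6) = 1095*(-90 - 8*6) = 1095*(-90 - 48) = 1095*(-138) = -151110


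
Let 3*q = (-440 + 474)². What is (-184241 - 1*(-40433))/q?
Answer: -107856/289 ≈ -373.20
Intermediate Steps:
q = 1156/3 (q = (-440 + 474)²/3 = (⅓)*34² = (⅓)*1156 = 1156/3 ≈ 385.33)
(-184241 - 1*(-40433))/q = (-184241 - 1*(-40433))/(1156/3) = (-184241 + 40433)*(3/1156) = -143808*3/1156 = -107856/289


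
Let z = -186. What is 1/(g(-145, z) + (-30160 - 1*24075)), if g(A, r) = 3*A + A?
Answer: -1/54815 ≈ -1.8243e-5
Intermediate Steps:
g(A, r) = 4*A
1/(g(-145, z) + (-30160 - 1*24075)) = 1/(4*(-145) + (-30160 - 1*24075)) = 1/(-580 + (-30160 - 24075)) = 1/(-580 - 54235) = 1/(-54815) = -1/54815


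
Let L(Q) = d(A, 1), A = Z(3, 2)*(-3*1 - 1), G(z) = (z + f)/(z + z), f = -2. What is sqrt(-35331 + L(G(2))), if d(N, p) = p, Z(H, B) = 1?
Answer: I*sqrt(35330) ≈ 187.96*I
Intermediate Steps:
G(z) = (-2 + z)/(2*z) (G(z) = (z - 2)/(z + z) = (-2 + z)/((2*z)) = (-2 + z)*(1/(2*z)) = (-2 + z)/(2*z))
A = -4 (A = 1*(-3*1 - 1) = 1*(-3 - 1) = 1*(-4) = -4)
L(Q) = 1
sqrt(-35331 + L(G(2))) = sqrt(-35331 + 1) = sqrt(-35330) = I*sqrt(35330)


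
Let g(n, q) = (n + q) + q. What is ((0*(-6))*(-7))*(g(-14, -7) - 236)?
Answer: 0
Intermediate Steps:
g(n, q) = n + 2*q
((0*(-6))*(-7))*(g(-14, -7) - 236) = ((0*(-6))*(-7))*((-14 + 2*(-7)) - 236) = (0*(-7))*((-14 - 14) - 236) = 0*(-28 - 236) = 0*(-264) = 0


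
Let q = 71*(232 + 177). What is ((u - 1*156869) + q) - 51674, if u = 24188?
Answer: -155316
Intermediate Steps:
q = 29039 (q = 71*409 = 29039)
((u - 1*156869) + q) - 51674 = ((24188 - 1*156869) + 29039) - 51674 = ((24188 - 156869) + 29039) - 51674 = (-132681 + 29039) - 51674 = -103642 - 51674 = -155316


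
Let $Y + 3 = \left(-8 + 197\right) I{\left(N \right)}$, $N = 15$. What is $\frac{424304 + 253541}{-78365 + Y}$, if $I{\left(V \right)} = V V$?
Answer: $- \frac{677845}{35843} \approx -18.911$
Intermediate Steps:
$I{\left(V \right)} = V^{2}$
$Y = 42522$ ($Y = -3 + \left(-8 + 197\right) 15^{2} = -3 + 189 \cdot 225 = -3 + 42525 = 42522$)
$\frac{424304 + 253541}{-78365 + Y} = \frac{424304 + 253541}{-78365 + 42522} = \frac{677845}{-35843} = 677845 \left(- \frac{1}{35843}\right) = - \frac{677845}{35843}$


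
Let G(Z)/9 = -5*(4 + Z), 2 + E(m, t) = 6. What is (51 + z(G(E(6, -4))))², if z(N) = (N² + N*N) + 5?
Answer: 67213673536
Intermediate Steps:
E(m, t) = 4 (E(m, t) = -2 + 6 = 4)
G(Z) = -180 - 45*Z (G(Z) = 9*(-5*(4 + Z)) = 9*(-20 - 5*Z) = -180 - 45*Z)
z(N) = 5 + 2*N² (z(N) = (N² + N²) + 5 = 2*N² + 5 = 5 + 2*N²)
(51 + z(G(E(6, -4))))² = (51 + (5 + 2*(-180 - 45*4)²))² = (51 + (5 + 2*(-180 - 180)²))² = (51 + (5 + 2*(-360)²))² = (51 + (5 + 2*129600))² = (51 + (5 + 259200))² = (51 + 259205)² = 259256² = 67213673536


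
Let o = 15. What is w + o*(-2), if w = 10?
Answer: -20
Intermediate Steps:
w + o*(-2) = 10 + 15*(-2) = 10 - 30 = -20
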